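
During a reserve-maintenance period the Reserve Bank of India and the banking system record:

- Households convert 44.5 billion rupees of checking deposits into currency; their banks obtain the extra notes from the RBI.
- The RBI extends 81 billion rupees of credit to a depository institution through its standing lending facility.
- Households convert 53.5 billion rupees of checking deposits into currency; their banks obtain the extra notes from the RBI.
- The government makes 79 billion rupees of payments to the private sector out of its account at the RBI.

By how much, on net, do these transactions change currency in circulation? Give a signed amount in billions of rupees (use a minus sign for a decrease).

+98 billion

RBI balance sheet:
  Assets:      Loans to banks +81B
  Liabilities: Bank reserves +62B, Currency in circulation +98B, Government deposits −79B
Commercial banking system:
  Assets:      Reserves at CB +62B
  Liabilities: Checkable deposits −19B, Borrowings from CB +81B
So the change in currency in circulation is +98 billion.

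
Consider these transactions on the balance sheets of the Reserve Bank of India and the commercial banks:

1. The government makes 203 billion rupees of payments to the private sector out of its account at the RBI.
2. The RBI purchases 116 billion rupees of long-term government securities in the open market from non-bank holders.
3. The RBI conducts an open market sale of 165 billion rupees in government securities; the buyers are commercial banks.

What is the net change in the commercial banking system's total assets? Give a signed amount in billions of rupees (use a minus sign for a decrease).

+319 billion

RBI balance sheet:
  Assets:      Securities −49B
  Liabilities: Bank reserves +154B, Government deposits −203B
Commercial banking system:
  Assets:      Reserves at CB +154B, Securities +165B
  Liabilities: Checkable deposits +319B
Change in total bank assets = +319 billion.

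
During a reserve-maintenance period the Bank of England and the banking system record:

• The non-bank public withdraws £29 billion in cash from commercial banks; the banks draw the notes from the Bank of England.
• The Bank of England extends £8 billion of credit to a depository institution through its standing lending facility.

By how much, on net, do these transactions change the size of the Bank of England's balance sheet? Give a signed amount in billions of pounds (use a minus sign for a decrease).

+£8 billion

Bank of England balance sheet:
  Assets:      Loans to banks +£8B
  Liabilities: Bank reserves −£21B, Currency in circulation +£29B
Commercial banking system:
  Assets:      Reserves at CB −£21B
  Liabilities: Checkable deposits −£29B, Borrowings from CB +£8B
Change in total Bank of England assets = +£8 billion.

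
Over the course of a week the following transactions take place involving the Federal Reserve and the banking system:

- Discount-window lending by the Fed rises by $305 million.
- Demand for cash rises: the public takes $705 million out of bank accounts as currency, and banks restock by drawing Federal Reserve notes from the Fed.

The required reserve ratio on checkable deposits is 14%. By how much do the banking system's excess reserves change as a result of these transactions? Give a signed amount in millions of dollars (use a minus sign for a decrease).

-$301.3 million

Discount-window loan $305 million: reserves +$305M, deposits 0.
Currency withdrawal $705 million: reserves −$705M, deposits −$705M.
Totals: Δreserves = −$400M, Δdeposits = −$705M.
Δrequired reserves = 14% × −$705M = −$98.7M.
Δexcess reserves = Δreserves − Δrequired = −$400M − (−$98.7M) = -$301.3 million.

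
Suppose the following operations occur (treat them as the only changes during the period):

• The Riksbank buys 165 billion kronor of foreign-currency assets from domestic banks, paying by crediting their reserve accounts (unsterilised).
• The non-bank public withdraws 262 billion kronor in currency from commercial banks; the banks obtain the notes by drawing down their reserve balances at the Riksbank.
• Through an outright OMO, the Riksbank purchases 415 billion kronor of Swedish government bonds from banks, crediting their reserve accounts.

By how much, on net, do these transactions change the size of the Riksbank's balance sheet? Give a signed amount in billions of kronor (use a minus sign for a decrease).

+580 billion

FX purchase 165 billion kronor: a Riksbank asset is acquired → +165B.
Currency withdrawal 262 billion kronor: only the composition of liabilities changes → 0.
OMO purchase (from banks) 415 billion kronor: a Riksbank asset is acquired → +415B.
Net: 165 + 0 + 415 = +580 billion.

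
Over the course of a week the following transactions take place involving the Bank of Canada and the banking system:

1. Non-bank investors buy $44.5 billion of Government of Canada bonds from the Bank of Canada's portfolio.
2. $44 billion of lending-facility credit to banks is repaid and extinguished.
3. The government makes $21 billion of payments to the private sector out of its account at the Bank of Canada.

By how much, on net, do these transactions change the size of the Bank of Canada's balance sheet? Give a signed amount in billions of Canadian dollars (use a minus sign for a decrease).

-$88.5 billion

Asset sale (to non-banks) $44.5 billion: a Bank of Canada asset is shed → −$44.5B.
Discount-window repayment $44 billion: a Bank of Canada asset is shed → −$44B.
Government spending $21 billion: only the composition of liabilities changes → 0.
Net: −44.5 − 44 + 0 = -$88.5 billion.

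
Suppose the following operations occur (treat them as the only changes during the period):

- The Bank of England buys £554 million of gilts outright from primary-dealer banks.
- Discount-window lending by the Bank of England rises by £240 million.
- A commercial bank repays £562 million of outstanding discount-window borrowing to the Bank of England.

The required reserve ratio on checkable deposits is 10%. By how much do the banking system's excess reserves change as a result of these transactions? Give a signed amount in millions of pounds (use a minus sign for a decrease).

OMO purchase (from banks) £554 million: reserves +£554M, deposits 0.
Discount-window loan £240 million: reserves +£240M, deposits 0.
Discount-window repayment £562 million: reserves −£562M, deposits 0.
Totals: Δreserves = +£232M, Δdeposits = 0.
Δrequired reserves = 10% × 0 = 0.
Δexcess reserves = Δreserves − Δrequired = +£232M − (0) = +£232 million.

+£232 million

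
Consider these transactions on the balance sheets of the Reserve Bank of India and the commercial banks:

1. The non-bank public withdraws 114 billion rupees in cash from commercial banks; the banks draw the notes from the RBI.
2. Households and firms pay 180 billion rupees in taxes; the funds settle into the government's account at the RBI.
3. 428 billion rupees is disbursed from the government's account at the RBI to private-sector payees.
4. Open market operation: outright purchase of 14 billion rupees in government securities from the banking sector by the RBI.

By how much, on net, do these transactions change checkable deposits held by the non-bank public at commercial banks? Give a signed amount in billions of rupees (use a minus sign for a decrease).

+134 billion

RBI balance sheet:
  Assets:      Securities +14B
  Liabilities: Bank reserves +148B, Currency in circulation +114B, Government deposits −248B
Commercial banking system:
  Assets:      Reserves at CB +148B, Securities −14B
  Liabilities: Checkable deposits +134B
So the change in checkable deposits held by the non-bank public at commercial banks is +134 billion.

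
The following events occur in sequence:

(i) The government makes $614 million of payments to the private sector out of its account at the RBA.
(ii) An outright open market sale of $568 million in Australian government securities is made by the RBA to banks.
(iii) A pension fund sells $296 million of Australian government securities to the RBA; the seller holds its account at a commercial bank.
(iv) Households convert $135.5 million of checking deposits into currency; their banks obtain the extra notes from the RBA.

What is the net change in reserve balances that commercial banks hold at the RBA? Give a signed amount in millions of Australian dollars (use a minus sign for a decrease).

Government spending $614 million: government payments flow into bank reserve accounts → +$614M.
OMO sale (to banks) $568 million: the buying banks pay out of their reserve balances → −$568M.
Asset purchase (from non-banks) $296 million: the RBA pays by crediting reserve accounts → +$296M.
Currency withdrawal $135.5 million: banks swap reserves for currency → −$135.5M.
Net: 614 − 568 + 296 − 135.5 = +$206.5 million.

+$206.5 million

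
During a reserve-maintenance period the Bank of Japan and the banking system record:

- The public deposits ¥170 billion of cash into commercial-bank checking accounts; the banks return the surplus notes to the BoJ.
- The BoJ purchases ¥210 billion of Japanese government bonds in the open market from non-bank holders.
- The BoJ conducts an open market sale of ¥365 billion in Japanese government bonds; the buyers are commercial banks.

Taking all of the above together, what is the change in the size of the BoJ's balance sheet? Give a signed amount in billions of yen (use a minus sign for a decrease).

-¥155 billion

BoJ balance sheet:
  Assets:      Securities −¥155B
  Liabilities: Bank reserves +¥15B, Currency in circulation −¥170B
Change in total BoJ assets = -¥155 billion.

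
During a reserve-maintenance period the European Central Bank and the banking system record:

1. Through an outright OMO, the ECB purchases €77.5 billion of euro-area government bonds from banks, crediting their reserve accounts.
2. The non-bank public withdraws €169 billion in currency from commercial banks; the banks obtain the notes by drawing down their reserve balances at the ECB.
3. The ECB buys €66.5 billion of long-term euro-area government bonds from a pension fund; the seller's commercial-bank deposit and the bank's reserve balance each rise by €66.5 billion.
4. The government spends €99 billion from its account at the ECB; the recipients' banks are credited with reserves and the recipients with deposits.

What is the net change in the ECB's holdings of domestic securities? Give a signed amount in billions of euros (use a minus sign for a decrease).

OMO purchase (from banks) €77.5 billion: securities added to the ECB's portfolio → +€77.5B.
Currency withdrawal €169 billion: the ECB's securities portfolio is untouched → 0.
Asset purchase (from non-banks) €66.5 billion: securities added to the ECB's portfolio → +€66.5B.
Government spending €99 billion: the ECB's securities portfolio is untouched → 0.
Net: 77.5 + 0 + 66.5 + 0 = +€144 billion.

+€144 billion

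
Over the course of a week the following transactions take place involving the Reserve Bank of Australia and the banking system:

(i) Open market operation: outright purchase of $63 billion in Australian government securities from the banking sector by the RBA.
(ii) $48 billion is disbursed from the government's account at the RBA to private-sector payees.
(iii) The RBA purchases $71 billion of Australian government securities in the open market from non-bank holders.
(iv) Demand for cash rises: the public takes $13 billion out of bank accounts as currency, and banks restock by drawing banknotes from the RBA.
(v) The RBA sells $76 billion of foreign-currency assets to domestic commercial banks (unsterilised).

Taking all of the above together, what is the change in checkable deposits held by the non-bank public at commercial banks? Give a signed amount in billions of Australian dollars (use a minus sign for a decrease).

OMO purchase (from banks) $63 billion: the counterparty is a bank, so public deposits are unchanged → 0.
Government spending $48 billion: non-bank counterparties' bank balances rise → +$48B.
Asset purchase (from non-banks) $71 billion: non-bank counterparties' bank balances rise → +$71B.
Currency withdrawal $13 billion: non-bank counterparties' bank balances fall → −$13B.
FX sale $76 billion: the counterparty is a bank, so public deposits are unchanged → 0.
Net: 0 + 48 + 71 − 13 + 0 = +$106 billion.

+$106 billion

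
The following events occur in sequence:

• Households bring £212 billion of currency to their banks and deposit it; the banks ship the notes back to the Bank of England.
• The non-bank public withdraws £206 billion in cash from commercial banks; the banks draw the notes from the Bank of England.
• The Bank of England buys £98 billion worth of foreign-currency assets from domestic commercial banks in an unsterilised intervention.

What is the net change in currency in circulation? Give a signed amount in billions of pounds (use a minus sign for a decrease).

Bank of England balance sheet:
  Assets:      Foreign assets +£98B
  Liabilities: Bank reserves +£104B, Currency in circulation −£6B
Commercial banking system:
  Assets:      Reserves at CB +£104B, Foreign assets −£98B
  Liabilities: Checkable deposits +£6B
So the change in currency in circulation is -£6 billion.

-£6 billion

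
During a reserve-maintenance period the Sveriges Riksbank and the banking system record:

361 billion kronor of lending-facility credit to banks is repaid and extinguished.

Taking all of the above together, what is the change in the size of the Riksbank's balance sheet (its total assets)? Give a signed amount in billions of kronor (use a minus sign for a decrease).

Riksbank balance sheet:
  Assets:      Loans to banks −361B
  Liabilities: Bank reserves −361B
Change in total Riksbank assets = -361 billion.

-361 billion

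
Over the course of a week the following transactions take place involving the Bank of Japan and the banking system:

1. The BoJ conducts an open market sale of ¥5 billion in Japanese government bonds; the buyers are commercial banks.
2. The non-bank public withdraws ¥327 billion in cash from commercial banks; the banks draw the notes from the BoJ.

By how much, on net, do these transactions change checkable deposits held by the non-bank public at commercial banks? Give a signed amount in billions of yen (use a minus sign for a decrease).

BoJ balance sheet:
  Assets:      Securities −¥5B
  Liabilities: Bank reserves −¥332B, Currency in circulation +¥327B
Commercial banking system:
  Assets:      Reserves at CB −¥332B, Securities +¥5B
  Liabilities: Checkable deposits −¥327B
So the change in checkable deposits held by the non-bank public at commercial banks is -¥327 billion.

-¥327 billion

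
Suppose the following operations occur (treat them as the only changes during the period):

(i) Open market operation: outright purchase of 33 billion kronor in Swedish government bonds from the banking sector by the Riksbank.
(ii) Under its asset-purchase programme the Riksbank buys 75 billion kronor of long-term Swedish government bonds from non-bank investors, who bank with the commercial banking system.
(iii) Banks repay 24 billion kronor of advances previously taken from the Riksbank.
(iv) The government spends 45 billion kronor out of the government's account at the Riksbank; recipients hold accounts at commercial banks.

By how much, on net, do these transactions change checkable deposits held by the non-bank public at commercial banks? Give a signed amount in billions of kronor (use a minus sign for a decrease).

Riksbank balance sheet:
  Assets:      Securities +108B, Loans to banks −24B
  Liabilities: Bank reserves +129B, Government deposits −45B
Commercial banking system:
  Assets:      Reserves at CB +129B, Securities −33B
  Liabilities: Checkable deposits +120B, Borrowings from CB −24B
So the change in checkable deposits held by the non-bank public at commercial banks is +120 billion.

+120 billion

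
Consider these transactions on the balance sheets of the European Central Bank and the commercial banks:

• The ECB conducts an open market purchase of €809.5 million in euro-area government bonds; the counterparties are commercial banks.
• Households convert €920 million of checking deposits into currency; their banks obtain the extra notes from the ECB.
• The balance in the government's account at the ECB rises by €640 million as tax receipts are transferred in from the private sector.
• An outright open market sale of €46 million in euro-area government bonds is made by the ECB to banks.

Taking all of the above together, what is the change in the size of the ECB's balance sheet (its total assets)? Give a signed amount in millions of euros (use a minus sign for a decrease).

+€763.5 million

ECB balance sheet:
  Assets:      Securities +€763.5M
  Liabilities: Bank reserves −€796.5M, Currency in circulation +€920M, Government deposits +€640M
Change in total ECB assets = +€763.5 million.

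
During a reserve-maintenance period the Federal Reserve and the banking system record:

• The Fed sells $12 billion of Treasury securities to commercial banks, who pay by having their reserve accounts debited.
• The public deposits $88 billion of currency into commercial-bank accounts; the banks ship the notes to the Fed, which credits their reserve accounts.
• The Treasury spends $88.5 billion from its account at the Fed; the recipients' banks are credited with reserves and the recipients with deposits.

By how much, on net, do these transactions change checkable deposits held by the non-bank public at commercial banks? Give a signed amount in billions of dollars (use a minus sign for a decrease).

Fed balance sheet:
  Assets:      Securities −$12B
  Liabilities: Bank reserves +$164.5B, Currency in circulation −$88B, Government deposits −$88.5B
Commercial banking system:
  Assets:      Reserves at CB +$164.5B, Securities +$12B
  Liabilities: Checkable deposits +$176.5B
So the change in checkable deposits held by the non-bank public at commercial banks is +$176.5 billion.

+$176.5 billion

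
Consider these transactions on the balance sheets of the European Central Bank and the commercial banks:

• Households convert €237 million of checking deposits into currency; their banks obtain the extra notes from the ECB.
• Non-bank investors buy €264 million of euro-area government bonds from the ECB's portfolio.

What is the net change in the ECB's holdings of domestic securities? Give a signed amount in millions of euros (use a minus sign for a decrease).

ECB balance sheet:
  Assets:      Securities −€264M
  Liabilities: Bank reserves −€501M, Currency in circulation +€237M
Commercial banking system:
  Assets:      Reserves at CB −€501M
  Liabilities: Checkable deposits −€501M
So the change in the ECB's holdings of domestic securities is -€264 million.

-€264 million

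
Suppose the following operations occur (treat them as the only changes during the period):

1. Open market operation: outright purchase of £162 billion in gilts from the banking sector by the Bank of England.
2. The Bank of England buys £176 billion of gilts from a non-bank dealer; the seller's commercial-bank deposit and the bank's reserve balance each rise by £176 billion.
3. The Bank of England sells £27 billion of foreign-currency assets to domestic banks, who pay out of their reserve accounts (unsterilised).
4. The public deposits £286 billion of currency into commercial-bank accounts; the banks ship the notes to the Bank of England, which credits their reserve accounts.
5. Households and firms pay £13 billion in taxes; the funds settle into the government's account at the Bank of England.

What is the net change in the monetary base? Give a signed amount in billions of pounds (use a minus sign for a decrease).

+£298 billion

OMO purchase (from banks) £162 billion: Bank of England balance sheet expands → +£162B.
Asset purchase (from non-banks) £176 billion: Bank of England balance sheet expands → +£176B.
FX sale £27 billion: Bank of England balance sheet contracts → −£27B.
Currency deposit £286 billion: just a shift between currency and reserves — both are base money → 0.
Government account inflow £13 billion: reserves shift to a non-base liability → −£13B.
Net: 162 + 176 − 27 + 0 − 13 = +£298 billion.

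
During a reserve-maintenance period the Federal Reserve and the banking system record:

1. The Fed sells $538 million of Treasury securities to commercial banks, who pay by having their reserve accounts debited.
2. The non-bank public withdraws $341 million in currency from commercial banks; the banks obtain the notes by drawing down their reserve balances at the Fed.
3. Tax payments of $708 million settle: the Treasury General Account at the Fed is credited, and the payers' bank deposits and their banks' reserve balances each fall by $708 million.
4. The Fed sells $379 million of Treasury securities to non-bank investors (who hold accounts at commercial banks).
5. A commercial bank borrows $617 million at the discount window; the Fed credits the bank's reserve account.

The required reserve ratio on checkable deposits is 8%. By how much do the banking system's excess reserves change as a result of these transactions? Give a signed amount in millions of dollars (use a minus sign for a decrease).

-$1234.76 million

OMO sale (to banks) $538 million: reserves −$538M, deposits 0.
Currency withdrawal $341 million: reserves −$341M, deposits −$341M.
Government account inflow $708 million: reserves −$708M, deposits −$708M.
Asset sale (to non-banks) $379 million: reserves −$379M, deposits −$379M.
Discount-window loan $617 million: reserves +$617M, deposits 0.
Totals: Δreserves = −$1349M, Δdeposits = −$1428M.
Δrequired reserves = 8% × −$1428M = −$114.24M.
Δexcess reserves = Δreserves − Δrequired = −$1349M − (−$114.24M) = -$1234.76 million.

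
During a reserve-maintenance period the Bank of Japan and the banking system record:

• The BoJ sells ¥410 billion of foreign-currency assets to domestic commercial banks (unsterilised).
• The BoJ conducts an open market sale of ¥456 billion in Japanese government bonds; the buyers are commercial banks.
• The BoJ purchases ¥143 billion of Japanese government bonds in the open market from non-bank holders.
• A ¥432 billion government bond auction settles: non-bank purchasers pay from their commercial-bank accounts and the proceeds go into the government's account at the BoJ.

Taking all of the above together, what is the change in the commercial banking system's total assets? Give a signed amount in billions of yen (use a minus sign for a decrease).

-¥289 billion

FX sale ¥410 billion: just an asset swap on bank balance sheets → 0.
OMO sale (to banks) ¥456 billion: just an asset swap on bank balance sheets → 0.
Asset purchase (from non-banks) ¥143 billion: bank balance sheets expand → +¥143B.
Government account inflow ¥432 billion: bank balance sheets shrink → −¥432B.
Net: 0 + 0 + 143 − 432 = -¥289 billion.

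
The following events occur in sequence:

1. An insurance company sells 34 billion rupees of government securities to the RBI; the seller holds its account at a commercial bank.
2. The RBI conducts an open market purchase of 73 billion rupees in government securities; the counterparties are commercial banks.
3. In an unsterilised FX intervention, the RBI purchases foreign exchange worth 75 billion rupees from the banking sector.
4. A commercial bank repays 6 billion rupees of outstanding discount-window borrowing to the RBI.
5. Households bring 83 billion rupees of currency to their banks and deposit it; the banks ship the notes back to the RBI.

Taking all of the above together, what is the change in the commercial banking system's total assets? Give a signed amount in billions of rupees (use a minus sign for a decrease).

Asset purchase (from non-banks) 34 billion rupees: bank balance sheets expand → +34B.
OMO purchase (from banks) 73 billion rupees: just an asset swap on bank balance sheets → 0.
FX purchase 75 billion rupees: just an asset swap on bank balance sheets → 0.
Discount-window repayment 6 billion rupees: bank balance sheets shrink → −6B.
Currency deposit 83 billion rupees: bank balance sheets expand → +83B.
Net: 34 + 0 + 0 − 6 + 83 = +111 billion.

+111 billion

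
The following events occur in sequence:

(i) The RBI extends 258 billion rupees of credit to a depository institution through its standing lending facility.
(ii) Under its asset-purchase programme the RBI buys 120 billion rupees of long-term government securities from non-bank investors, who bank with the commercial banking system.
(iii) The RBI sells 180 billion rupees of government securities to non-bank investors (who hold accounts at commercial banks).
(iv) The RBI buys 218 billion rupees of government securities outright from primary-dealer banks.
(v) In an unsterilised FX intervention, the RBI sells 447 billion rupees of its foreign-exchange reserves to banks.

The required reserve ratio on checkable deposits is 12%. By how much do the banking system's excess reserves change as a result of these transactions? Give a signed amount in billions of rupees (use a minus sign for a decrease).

Discount-window loan 258 billion rupees: reserves +258B, deposits 0.
Asset purchase (from non-banks) 120 billion rupees: reserves +120B, deposits +120B.
Asset sale (to non-banks) 180 billion rupees: reserves −180B, deposits −180B.
OMO purchase (from banks) 218 billion rupees: reserves +218B, deposits 0.
FX sale 447 billion rupees: reserves −447B, deposits 0.
Totals: Δreserves = −31B, Δdeposits = −60B.
Δrequired reserves = 12% × −60B = −7.2B.
Δexcess reserves = Δreserves − Δrequired = −31B − (−7.2B) = -23.8 billion.

-23.8 billion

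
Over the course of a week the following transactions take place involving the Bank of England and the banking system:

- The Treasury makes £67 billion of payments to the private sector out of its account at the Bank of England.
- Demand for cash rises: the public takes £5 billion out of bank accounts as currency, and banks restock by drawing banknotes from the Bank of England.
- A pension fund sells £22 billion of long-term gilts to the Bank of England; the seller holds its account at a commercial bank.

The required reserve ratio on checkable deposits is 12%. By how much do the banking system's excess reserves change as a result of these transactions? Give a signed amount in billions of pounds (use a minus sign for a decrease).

+£73.92 billion

Government spending £67 billion: reserves +£67B, deposits +£67B.
Currency withdrawal £5 billion: reserves −£5B, deposits −£5B.
Asset purchase (from non-banks) £22 billion: reserves +£22B, deposits +£22B.
Totals: Δreserves = +£84B, Δdeposits = +£84B.
Δrequired reserves = 12% × +£84B = +£10.08B.
Δexcess reserves = Δreserves − Δrequired = +£84B − (+£10.08B) = +£73.92 billion.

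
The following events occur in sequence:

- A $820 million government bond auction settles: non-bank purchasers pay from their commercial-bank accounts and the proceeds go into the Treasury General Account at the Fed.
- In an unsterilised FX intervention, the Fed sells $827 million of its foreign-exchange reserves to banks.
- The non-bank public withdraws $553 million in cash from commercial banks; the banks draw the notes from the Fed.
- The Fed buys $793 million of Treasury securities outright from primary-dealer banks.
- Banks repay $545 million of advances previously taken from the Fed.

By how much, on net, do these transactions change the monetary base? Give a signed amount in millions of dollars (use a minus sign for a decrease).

-$1399 million

Fed balance sheet:
  Assets:      Securities +$793M, Loans to banks −$545M, Foreign assets −$827M
  Liabilities: Bank reserves −$1952M, Currency in circulation +$553M, Government deposits +$820M
Commercial banking system:
  Assets:      Reserves at CB −$1952M, Securities −$793M, Foreign assets +$827M
  Liabilities: Checkable deposits −$1373M, Borrowings from CB −$545M
Monetary base = currency + reserves: +$553M + (−$1952M) = -$1399 million.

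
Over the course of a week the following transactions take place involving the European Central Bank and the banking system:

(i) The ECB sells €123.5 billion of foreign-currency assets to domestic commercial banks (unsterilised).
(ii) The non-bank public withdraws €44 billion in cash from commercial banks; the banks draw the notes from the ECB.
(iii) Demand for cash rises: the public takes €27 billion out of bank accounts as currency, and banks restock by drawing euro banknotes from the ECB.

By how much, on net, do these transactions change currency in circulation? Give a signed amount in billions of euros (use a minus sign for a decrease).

FX sale €123.5 billion: no currency enters or leaves circulation → 0.
Currency withdrawal €44 billion: notes leave the central bank → +€44B.
Currency withdrawal €27 billion: notes leave the central bank → +€27B.
Net: 0 + 44 + 27 = +€71 billion.

+€71 billion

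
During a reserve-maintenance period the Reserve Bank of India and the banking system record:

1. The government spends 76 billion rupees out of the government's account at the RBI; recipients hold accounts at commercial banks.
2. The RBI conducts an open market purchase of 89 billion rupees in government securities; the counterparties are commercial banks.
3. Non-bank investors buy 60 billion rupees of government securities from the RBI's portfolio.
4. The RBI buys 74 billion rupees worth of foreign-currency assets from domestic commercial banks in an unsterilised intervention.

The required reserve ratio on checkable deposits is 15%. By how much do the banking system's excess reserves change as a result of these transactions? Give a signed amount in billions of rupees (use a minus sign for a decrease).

+176.6 billion

Government spending 76 billion rupees: reserves +76B, deposits +76B.
OMO purchase (from banks) 89 billion rupees: reserves +89B, deposits 0.
Asset sale (to non-banks) 60 billion rupees: reserves −60B, deposits −60B.
FX purchase 74 billion rupees: reserves +74B, deposits 0.
Totals: Δreserves = +179B, Δdeposits = +16B.
Δrequired reserves = 15% × +16B = +2.4B.
Δexcess reserves = Δreserves − Δrequired = +179B − (+2.4B) = +176.6 billion.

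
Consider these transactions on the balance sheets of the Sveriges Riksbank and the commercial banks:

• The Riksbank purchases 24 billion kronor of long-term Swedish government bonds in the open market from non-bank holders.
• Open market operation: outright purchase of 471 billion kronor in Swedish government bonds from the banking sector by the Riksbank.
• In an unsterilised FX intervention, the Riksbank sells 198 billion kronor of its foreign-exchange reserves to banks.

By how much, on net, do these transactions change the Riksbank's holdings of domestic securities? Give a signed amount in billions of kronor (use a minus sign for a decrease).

Asset purchase (from non-banks) 24 billion kronor: securities added to the Riksbank's portfolio → +24B.
OMO purchase (from banks) 471 billion kronor: securities added to the Riksbank's portfolio → +471B.
FX sale 198 billion kronor: the Riksbank's securities portfolio is untouched → 0.
Net: 24 + 471 + 0 = +495 billion.

+495 billion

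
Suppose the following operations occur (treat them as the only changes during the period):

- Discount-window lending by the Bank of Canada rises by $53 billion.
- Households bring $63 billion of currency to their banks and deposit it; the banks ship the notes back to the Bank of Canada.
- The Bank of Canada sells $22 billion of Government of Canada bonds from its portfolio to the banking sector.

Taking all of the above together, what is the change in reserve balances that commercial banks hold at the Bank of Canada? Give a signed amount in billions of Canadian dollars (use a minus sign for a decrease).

Discount-window loan $53 billion: the loan is credited to the bank's reserve account → +$53B.
Currency deposit $63 billion: returned notes are swapped for reserve credit → +$63B.
OMO sale (to banks) $22 billion: the buying banks pay out of their reserve balances → −$22B.
Net: 53 + 63 − 22 = +$94 billion.

+$94 billion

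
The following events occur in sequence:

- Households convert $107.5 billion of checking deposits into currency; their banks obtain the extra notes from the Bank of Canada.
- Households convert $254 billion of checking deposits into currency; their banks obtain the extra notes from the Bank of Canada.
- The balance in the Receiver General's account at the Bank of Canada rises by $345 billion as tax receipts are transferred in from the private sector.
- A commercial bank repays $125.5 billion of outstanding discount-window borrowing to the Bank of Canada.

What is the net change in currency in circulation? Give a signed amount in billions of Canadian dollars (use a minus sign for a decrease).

Currency withdrawal $107.5 billion: notes leave the central bank → +$107.5B.
Currency withdrawal $254 billion: notes leave the central bank → +$254B.
Government account inflow $345 billion: no currency enters or leaves circulation → 0.
Discount-window repayment $125.5 billion: no currency enters or leaves circulation → 0.
Net: 107.5 + 254 + 0 + 0 = +$361.5 billion.

+$361.5 billion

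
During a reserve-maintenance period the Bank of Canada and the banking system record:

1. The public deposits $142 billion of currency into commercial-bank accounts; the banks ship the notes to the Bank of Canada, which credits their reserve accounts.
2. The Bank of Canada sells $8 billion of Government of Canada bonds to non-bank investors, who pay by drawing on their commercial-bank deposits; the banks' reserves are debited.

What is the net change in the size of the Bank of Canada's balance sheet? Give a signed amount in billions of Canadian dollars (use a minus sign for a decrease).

Currency deposit $142 billion: only the composition of liabilities changes → 0.
Asset sale (to non-banks) $8 billion: a Bank of Canada asset is shed → −$8B.
Net: 0 − 8 = -$8 billion.

-$8 billion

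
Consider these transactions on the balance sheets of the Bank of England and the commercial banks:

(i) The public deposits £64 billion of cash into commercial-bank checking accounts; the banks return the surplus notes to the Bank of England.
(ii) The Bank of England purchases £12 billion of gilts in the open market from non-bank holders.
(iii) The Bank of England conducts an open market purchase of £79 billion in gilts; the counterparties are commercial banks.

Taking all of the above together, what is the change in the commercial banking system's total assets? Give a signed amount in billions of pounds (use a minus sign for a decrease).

+£76 billion

Currency deposit £64 billion: bank balance sheets expand → +£64B.
Asset purchase (from non-banks) £12 billion: bank balance sheets expand → +£12B.
OMO purchase (from banks) £79 billion: just an asset swap on bank balance sheets → 0.
Net: 64 + 12 + 0 = +£76 billion.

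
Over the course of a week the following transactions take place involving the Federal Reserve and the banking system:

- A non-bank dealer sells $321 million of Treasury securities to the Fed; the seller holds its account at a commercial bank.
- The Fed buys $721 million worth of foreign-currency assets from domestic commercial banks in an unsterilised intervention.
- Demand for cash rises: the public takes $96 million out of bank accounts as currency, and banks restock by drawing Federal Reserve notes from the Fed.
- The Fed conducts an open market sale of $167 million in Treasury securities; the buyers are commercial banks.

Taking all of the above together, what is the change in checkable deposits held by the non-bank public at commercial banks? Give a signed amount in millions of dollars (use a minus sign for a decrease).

Asset purchase (from non-banks) $321 million: non-bank counterparties' bank balances rise → +$321M.
FX purchase $721 million: the counterparty is a bank, so public deposits are unchanged → 0.
Currency withdrawal $96 million: non-bank counterparties' bank balances fall → −$96M.
OMO sale (to banks) $167 million: the counterparty is a bank, so public deposits are unchanged → 0.
Net: 321 + 0 − 96 + 0 = +$225 million.

+$225 million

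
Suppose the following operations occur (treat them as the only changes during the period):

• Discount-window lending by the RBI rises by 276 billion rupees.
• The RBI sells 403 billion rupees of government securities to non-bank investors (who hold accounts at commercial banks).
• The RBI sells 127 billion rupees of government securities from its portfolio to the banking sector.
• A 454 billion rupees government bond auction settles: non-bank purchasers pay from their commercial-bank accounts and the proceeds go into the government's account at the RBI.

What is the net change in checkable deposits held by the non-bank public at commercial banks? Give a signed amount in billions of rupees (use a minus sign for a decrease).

-857 billion

Discount-window loan 276 billion rupees: the counterparty is a bank, so public deposits are unchanged → 0.
Asset sale (to non-banks) 403 billion rupees: non-bank counterparties' bank balances fall → −403B.
OMO sale (to banks) 127 billion rupees: the counterparty is a bank, so public deposits are unchanged → 0.
Government account inflow 454 billion rupees: non-bank counterparties' bank balances fall → −454B.
Net: 0 − 403 + 0 − 454 = -857 billion.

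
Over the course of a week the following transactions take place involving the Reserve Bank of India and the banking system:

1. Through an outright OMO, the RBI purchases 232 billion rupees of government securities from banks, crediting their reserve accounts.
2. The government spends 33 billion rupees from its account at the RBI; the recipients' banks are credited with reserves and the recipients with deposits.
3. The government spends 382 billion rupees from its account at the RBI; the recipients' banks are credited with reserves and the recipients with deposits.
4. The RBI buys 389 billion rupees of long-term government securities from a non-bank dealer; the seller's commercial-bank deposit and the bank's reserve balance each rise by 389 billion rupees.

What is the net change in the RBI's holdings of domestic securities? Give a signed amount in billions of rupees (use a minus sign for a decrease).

+621 billion

OMO purchase (from banks) 232 billion rupees: securities added to the RBI's portfolio → +232B.
Government spending 33 billion rupees: the RBI's securities portfolio is untouched → 0.
Government spending 382 billion rupees: the RBI's securities portfolio is untouched → 0.
Asset purchase (from non-banks) 389 billion rupees: securities added to the RBI's portfolio → +389B.
Net: 232 + 0 + 0 + 389 = +621 billion.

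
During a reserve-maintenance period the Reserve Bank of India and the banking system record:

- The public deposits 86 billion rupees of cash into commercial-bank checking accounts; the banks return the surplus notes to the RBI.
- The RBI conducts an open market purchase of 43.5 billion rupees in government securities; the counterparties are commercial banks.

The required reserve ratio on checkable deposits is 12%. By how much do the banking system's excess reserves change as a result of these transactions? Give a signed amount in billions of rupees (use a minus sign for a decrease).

Currency deposit 86 billion rupees: reserves +86B, deposits +86B.
OMO purchase (from banks) 43.5 billion rupees: reserves +43.5B, deposits 0.
Totals: Δreserves = +129.5B, Δdeposits = +86B.
Δrequired reserves = 12% × +86B = +10.32B.
Δexcess reserves = Δreserves − Δrequired = +129.5B − (+10.32B) = +119.18 billion.

+119.18 billion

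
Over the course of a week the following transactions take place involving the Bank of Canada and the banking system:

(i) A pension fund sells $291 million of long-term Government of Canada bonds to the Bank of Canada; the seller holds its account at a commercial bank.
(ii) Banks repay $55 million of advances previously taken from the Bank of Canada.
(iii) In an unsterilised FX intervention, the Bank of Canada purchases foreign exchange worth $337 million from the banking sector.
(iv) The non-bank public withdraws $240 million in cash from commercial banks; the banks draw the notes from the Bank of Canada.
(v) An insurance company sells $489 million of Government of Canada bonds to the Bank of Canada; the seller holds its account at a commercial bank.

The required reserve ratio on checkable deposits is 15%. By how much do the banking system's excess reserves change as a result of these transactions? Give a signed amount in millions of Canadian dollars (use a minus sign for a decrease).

+$741 million

Asset purchase (from non-banks) $291 million: reserves +$291M, deposits +$291M.
Discount-window repayment $55 million: reserves −$55M, deposits 0.
FX purchase $337 million: reserves +$337M, deposits 0.
Currency withdrawal $240 million: reserves −$240M, deposits −$240M.
Asset purchase (from non-banks) $489 million: reserves +$489M, deposits +$489M.
Totals: Δreserves = +$822M, Δdeposits = +$540M.
Δrequired reserves = 15% × +$540M = +$81M.
Δexcess reserves = Δreserves − Δrequired = +$822M − (+$81M) = +$741 million.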